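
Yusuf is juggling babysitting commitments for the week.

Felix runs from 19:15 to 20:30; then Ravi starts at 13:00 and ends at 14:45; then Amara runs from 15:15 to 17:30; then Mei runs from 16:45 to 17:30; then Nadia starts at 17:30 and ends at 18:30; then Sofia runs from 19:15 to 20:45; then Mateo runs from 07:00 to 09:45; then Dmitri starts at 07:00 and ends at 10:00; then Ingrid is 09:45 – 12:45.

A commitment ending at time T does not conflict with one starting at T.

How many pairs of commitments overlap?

4

Sorted by start: Dmitri, Mateo, Ingrid, Ravi, Amara, Mei, Nadia, Sofia, Felix.
Mateo starts before Dmitri ends → Dmitri and Mateo overlap.
Ingrid starts before Dmitri ends → Dmitri and Ingrid overlap.
Ravi starts after Dmitri ends, so Dmitri has no further overlaps.
Ingrid starts exactly when Mateo ends (back-to-back, no overlap), so Mateo has no further overlaps.
Ravi starts after Ingrid ends, so Ingrid has no further overlaps.
Amara starts after Ravi ends, so Ravi has no further overlaps.
Mei starts before Amara ends → Amara and Mei overlap.
Nadia starts exactly when Amara ends (back-to-back, no overlap), so Amara has no further overlaps.
Nadia starts exactly when Mei ends (back-to-back, no overlap), so Mei has no further overlaps.
Sofia starts after Nadia ends, so Nadia has no further overlaps.
Felix starts before Sofia ends → Sofia and Felix overlap.
Overlapping pairs: Amara & Mei, Dmitri & Ingrid, Dmitri & Mateo, Felix & Sofia — 4 in total.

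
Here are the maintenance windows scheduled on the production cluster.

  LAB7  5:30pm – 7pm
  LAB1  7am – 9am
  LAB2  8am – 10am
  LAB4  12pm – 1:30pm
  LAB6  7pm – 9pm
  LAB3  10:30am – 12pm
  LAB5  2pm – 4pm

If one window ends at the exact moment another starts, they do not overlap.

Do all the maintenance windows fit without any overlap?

No

Two intervals overlap when each starts before the other ends.
Sorted by start: LAB1, LAB2, LAB3, LAB4, LAB5, LAB7, LAB6.
LAB2 starts before LAB1 ends → LAB1 and LAB2 overlap.
That's a conflict, so the schedule is not conflict-free.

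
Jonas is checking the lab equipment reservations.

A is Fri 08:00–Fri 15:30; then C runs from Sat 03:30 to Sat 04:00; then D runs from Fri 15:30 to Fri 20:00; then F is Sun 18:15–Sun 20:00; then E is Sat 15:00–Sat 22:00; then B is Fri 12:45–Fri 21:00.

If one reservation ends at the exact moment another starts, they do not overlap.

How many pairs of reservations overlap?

2

Sorted by start: A, B, D, C, E, F.
B starts before A ends → A and B overlap.
D starts exactly when A ends (back-to-back, no overlap) — done with A.
D starts before B ends → B and D overlap.
C starts after B ends — done with B.
C starts after D ends — done with D.
E starts after C ends — done with C.
F starts after E ends.
Overlapping pairs: A & B, B & D — 2 in total.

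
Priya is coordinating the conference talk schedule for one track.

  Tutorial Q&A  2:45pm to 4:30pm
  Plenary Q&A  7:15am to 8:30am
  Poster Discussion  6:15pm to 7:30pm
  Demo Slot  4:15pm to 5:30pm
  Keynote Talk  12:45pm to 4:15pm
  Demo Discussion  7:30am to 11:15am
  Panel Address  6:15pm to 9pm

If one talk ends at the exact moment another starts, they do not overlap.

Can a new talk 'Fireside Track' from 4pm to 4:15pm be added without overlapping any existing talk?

Plenary Q&A: ends 8:30am at or before Fireside Track starts 4pm → clear.
Demo Discussion: ends 11:15am at or before Fireside Track starts 4pm → clear.
Keynote Talk: starts 12:45pm before Fireside Track ends 4:15pm, and ends 4:15pm after Fireside Track starts 4pm → overlap.
Tutorial Q&A: starts 2:45pm before Fireside Track ends 4:15pm, and ends 4:30pm after Fireside Track starts 4pm → overlap.
Demo Slot: starts 4:15pm at or after Fireside Track ends 4:15pm → clear.
Poster Discussion: starts 6:15pm at or after Fireside Track ends 4:15pm → clear.
Panel Address: starts 6:15pm at or after Fireside Track ends 4:15pm → clear.
Fireside Track overlaps Tutorial Q&A, Keynote Talk.

No — it overlaps Keynote Talk, Tutorial Q&A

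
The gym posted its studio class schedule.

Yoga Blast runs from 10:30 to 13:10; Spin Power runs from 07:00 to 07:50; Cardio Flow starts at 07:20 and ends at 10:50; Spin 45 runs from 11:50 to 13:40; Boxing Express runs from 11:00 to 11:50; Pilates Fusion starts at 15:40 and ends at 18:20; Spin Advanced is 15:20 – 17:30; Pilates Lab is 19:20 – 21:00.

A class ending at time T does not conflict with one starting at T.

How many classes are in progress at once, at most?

Walk through starts and ends in time order (an end at T is processed before a start at T):
07:00 start Spin Power → 1
07:20 start Cardio Flow → 2
07:50 end Spin Power → 1
10:30 start Yoga Blast → 2
10:50 end Cardio Flow → 1
11:00 start Boxing Express → 2
11:50 end Boxing Express → 1
11:50 start Spin 45 → 2
13:10 end Yoga Blast → 1
13:40 end Spin 45 → 0
15:20 start Spin Advanced → 1
15:40 start Pilates Fusion → 2
17:30 end Spin Advanced → 1
18:20 end Pilates Fusion → 0
19:20 start Pilates Lab → 1
21:00 end Pilates Lab → 0
Peak is 2, at 07:20 (Cardio Flow, Spin Power).

2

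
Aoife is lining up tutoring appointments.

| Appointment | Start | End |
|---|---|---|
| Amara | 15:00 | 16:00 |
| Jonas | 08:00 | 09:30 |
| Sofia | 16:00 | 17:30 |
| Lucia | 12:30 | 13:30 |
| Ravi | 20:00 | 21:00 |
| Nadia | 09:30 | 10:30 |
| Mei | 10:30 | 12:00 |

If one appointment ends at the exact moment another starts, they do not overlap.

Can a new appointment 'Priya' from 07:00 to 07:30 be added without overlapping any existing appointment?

Yes — the slot is free

Jonas: starts 08:00 at or after Priya ends 07:30 → clear.
Nadia: starts 09:30 at or after Priya ends 07:30 → clear.
Mei: starts 10:30 at or after Priya ends 07:30 → clear.
Lucia: starts 12:30 at or after Priya ends 07:30 → clear.
Amara: starts 15:00 at or after Priya ends 07:30 → clear.
Sofia: starts 16:00 at or after Priya ends 07:30 → clear.
Ravi: starts 20:00 at or after Priya ends 07:30 → clear.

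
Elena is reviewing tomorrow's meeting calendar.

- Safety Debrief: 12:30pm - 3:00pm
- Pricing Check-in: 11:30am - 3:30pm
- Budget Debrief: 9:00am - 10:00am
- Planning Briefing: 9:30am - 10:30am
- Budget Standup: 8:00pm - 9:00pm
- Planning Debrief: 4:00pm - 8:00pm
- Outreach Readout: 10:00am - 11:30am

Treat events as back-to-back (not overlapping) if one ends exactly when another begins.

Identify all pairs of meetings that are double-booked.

Budget Debrief & Planning Briefing, Outreach Readout & Planning Briefing, Pricing Check-in & Safety Debrief

Sorted by start: Budget Debrief, Planning Briefing, Outreach Readout, Pricing Check-in, Safety Debrief, Planning Debrief, Budget Standup.
Planning Briefing starts before Budget Debrief ends → Budget Debrief and Planning Briefing overlap.
Outreach Readout starts exactly when Budget Debrief ends (back-to-back, no overlap), so nothing later overlaps Budget Debrief either.
Outreach Readout starts before Planning Briefing ends → Planning Briefing and Outreach Readout overlap.
Pricing Check-in starts after Planning Briefing ends, so nothing later overlaps Planning Briefing either.
Pricing Check-in starts exactly when Outreach Readout ends (back-to-back, no overlap), so nothing later overlaps Outreach Readout either.
Safety Debrief starts before Pricing Check-in ends → Pricing Check-in and Safety Debrief overlap.
Planning Debrief starts after Pricing Check-in ends, so nothing later overlaps Pricing Check-in either.
Planning Debrief starts after Safety Debrief ends, so nothing later overlaps Safety Debrief either.
Budget Standup starts exactly when Planning Debrief ends (back-to-back, no overlap).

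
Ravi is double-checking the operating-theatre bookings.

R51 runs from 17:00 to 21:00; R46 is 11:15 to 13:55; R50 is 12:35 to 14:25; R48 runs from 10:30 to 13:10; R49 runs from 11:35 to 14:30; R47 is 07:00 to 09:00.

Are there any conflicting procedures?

Sorted by start: R47, R48, R46, R49, R50, R51.
R48 starts after R47 ends, so nothing later overlaps R47 either.
R46 starts before R48 ends → R48 and R46 overlap.
That's a conflict, so the schedule is not conflict-free.

Yes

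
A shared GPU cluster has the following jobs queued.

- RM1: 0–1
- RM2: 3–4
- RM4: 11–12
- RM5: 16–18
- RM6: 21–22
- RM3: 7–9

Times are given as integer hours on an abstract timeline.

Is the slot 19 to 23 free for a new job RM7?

No — it overlaps RM6

RM1: ends 1 at or before RM7 starts 19 → clear.
RM2: ends 4 at or before RM7 starts 19 → clear.
RM3: ends 9 at or before RM7 starts 19 → clear.
RM4: ends 12 at or before RM7 starts 19 → clear.
RM5: ends 18 at or before RM7 starts 19 → clear.
RM6: starts 21 before RM7 ends 23, and ends 22 after RM7 starts 19 → overlap.
RM7 overlaps RM6.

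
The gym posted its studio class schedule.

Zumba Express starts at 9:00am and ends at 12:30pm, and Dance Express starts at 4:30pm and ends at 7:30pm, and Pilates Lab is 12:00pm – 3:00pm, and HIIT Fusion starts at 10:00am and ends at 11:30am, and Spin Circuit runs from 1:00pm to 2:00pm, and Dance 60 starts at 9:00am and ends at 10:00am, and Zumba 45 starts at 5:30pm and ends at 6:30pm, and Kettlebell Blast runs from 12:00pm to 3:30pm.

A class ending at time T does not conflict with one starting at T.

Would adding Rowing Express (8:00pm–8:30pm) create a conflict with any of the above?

Zumba Express: ends 12:30pm at or before Rowing Express starts 8:00pm → clear.
Dance 60: ends 10:00am at or before Rowing Express starts 8:00pm → clear.
HIIT Fusion: ends 11:30am at or before Rowing Express starts 8:00pm → clear.
Kettlebell Blast: ends 3:30pm at or before Rowing Express starts 8:00pm → clear.
Pilates Lab: ends 3:00pm at or before Rowing Express starts 8:00pm → clear.
Spin Circuit: ends 2:00pm at or before Rowing Express starts 8:00pm → clear.
Dance Express: ends 7:30pm at or before Rowing Express starts 8:00pm → clear.
Zumba 45: ends 6:30pm at or before Rowing Express starts 8:00pm → clear.

No — it doesn't clash with anything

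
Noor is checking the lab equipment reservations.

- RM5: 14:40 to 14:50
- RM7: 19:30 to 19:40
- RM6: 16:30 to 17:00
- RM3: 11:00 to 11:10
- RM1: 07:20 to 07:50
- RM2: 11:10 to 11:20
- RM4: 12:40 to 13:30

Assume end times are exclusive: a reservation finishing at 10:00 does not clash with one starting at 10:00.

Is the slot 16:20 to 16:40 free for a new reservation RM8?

RM1: ends 07:50 at or before RM8 starts 16:20 → clear.
RM3: ends 11:10 at or before RM8 starts 16:20 → clear.
RM2: ends 11:20 at or before RM8 starts 16:20 → clear.
RM4: ends 13:30 at or before RM8 starts 16:20 → clear.
RM5: ends 14:50 at or before RM8 starts 16:20 → clear.
RM6: starts 16:30 before RM8 ends 16:40, and ends 17:00 after RM8 starts 16:20 → overlap.
RM7: starts 19:30 at or after RM8 ends 16:40 → clear.
RM8 overlaps RM6.

No — it overlaps RM6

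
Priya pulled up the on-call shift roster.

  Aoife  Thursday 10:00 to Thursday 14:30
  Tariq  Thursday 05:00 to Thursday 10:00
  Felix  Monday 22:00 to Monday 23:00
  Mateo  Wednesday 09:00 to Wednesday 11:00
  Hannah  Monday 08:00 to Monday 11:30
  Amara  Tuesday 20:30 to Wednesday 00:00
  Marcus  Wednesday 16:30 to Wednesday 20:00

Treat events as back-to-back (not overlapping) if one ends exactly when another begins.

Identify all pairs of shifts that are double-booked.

no conflicts

Sorted by start: Hannah, Felix, Amara, Mateo, Marcus, Tariq, Aoife.
Felix starts after Hannah ends, so nothing later overlaps Hannah either.
Amara starts after Felix ends, so nothing later overlaps Felix either.
Mateo starts after Amara ends, so nothing later overlaps Amara either.
Marcus starts after Mateo ends, so nothing later overlaps Mateo either.
Tariq starts after Marcus ends, so nothing later overlaps Marcus either.
Aoife starts exactly when Tariq ends (back-to-back, no overlap).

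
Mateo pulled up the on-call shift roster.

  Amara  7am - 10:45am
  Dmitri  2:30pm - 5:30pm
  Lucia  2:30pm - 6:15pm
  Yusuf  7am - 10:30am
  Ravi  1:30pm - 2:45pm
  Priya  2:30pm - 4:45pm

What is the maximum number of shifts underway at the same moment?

4

Walk through starts and ends in time order (an end at T is processed before a start at T):
7am start Amara → 1
7am start Yusuf → 2
10:30am end Yusuf → 1
10:45am end Amara → 0
1:30pm start Ravi → 1
2:30pm start Dmitri → 2
2:30pm start Lucia → 3
2:30pm start Priya → 4
2:45pm end Ravi → 3
4:45pm end Priya → 2
5:30pm end Dmitri → 1
6:15pm end Lucia → 0
Peak is 4, at 2:30pm (Dmitri, Lucia, Priya, Ravi).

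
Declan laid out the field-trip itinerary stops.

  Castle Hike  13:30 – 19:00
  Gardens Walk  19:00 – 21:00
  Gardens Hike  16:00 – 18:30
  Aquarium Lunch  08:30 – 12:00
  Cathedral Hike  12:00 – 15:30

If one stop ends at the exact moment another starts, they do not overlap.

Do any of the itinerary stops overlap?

Yes

Sorted by start: Aquarium Lunch, Cathedral Hike, Castle Hike, Gardens Hike, Gardens Walk.
Cathedral Hike starts exactly when Aquarium Lunch ends (back-to-back, no overlap); Aquarium Lunch is clear from here.
Castle Hike starts before Cathedral Hike ends → Cathedral Hike and Castle Hike overlap.
That's a conflict, so the schedule is not conflict-free.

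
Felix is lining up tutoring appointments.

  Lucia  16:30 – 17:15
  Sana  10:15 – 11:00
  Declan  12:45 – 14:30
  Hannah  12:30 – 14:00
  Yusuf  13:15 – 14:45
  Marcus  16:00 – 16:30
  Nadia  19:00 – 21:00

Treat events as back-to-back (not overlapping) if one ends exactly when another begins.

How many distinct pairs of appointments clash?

3

Two intervals overlap when each starts before the other ends.
Sorted by start: Sana, Hannah, Declan, Yusuf, Marcus, Lucia, Nadia.
Hannah starts after Sana ends; Sana is clear from here.
Declan starts before Hannah ends → Hannah and Declan overlap.
Yusuf starts before Hannah ends → Hannah and Yusuf overlap.
Marcus starts after Hannah ends; Hannah is clear from here.
Yusuf starts before Declan ends → Declan and Yusuf overlap.
Marcus starts after Declan ends; Declan is clear from here.
Marcus starts after Yusuf ends; Yusuf is clear from here.
Lucia starts exactly when Marcus ends (back-to-back, no overlap); Marcus is clear from here.
Nadia starts after Lucia ends.
Overlapping pairs: Declan & Hannah, Declan & Yusuf, Hannah & Yusuf — 3 in total.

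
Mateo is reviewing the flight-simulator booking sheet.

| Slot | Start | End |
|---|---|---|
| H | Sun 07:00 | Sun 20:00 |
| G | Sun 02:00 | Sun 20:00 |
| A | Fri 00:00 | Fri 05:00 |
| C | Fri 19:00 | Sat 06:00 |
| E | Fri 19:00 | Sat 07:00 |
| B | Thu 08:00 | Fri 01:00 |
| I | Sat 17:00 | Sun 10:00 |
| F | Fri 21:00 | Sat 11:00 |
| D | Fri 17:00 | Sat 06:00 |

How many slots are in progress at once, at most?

4

Sort all start/end points and keep a running count:
Thu 08:00 start B → 1
Fri 00:00 start A → 2
Fri 01:00 end B → 1
Fri 05:00 end A → 0
Fri 17:00 start D → 1
Fri 19:00 start C → 2
Fri 19:00 start E → 3
Fri 21:00 start F → 4
Sat 06:00 end C → 3
Sat 06:00 end D → 2
Sat 07:00 end E → 1
Sat 11:00 end F → 0
Sat 17:00 start I → 1
Sun 02:00 start G → 2
Sun 07:00 start H → 3
Sun 10:00 end I → 2
Sun 20:00 end G → 1
Sun 20:00 end H → 0
Peak is 4, at Fri 21:00 (C, D, E, F).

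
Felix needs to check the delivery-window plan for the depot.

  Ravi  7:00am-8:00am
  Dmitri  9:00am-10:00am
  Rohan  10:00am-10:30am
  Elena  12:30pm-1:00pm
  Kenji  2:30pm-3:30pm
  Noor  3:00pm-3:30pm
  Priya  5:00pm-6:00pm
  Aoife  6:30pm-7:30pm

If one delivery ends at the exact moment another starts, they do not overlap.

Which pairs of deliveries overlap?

Kenji & Noor

Sorted by start: Ravi, Dmitri, Rohan, Elena, Kenji, Noor, Priya, Aoife.
Dmitri starts after Ravi ends — done with Ravi.
Rohan starts exactly when Dmitri ends (back-to-back, no overlap) — done with Dmitri.
Elena starts after Rohan ends — done with Rohan.
Kenji starts after Elena ends — done with Elena.
Noor starts before Kenji ends → Kenji and Noor overlap.
Priya starts after Kenji ends — done with Kenji.
Priya starts after Noor ends — done with Noor.
Aoife starts after Priya ends.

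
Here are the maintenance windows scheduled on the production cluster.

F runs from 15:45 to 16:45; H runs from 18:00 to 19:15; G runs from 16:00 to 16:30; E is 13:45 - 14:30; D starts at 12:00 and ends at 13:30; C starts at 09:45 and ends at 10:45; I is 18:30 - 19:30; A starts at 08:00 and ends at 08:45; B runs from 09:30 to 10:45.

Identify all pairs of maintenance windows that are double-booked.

B & C, F & G, H & I

Sorted by start: A, B, C, D, E, F, G, H, I.
B starts after A ends, so A has no further overlaps.
C starts before B ends → B and C overlap.
D starts after B ends, so B has no further overlaps.
D starts after C ends, so C has no further overlaps.
E starts after D ends, so D has no further overlaps.
F starts after E ends, so E has no further overlaps.
G starts before F ends → F and G overlap.
H starts after F ends, so F has no further overlaps.
H starts after G ends, so G has no further overlaps.
I starts before H ends → H and I overlap.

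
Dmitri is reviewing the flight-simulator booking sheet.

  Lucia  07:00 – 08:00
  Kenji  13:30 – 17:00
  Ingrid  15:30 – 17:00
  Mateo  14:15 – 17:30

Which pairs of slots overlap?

Ingrid & Kenji, Ingrid & Mateo, Kenji & Mateo

Check each pair: they overlap iff neither finishes before the other starts.
Sorted by start: Lucia, Kenji, Mateo, Ingrid.
Kenji starts after Lucia ends — done with Lucia.
Mateo starts before Kenji ends → Kenji and Mateo overlap.
Ingrid starts before Kenji ends → Kenji and Ingrid overlap.
Ingrid starts before Mateo ends → Mateo and Ingrid overlap.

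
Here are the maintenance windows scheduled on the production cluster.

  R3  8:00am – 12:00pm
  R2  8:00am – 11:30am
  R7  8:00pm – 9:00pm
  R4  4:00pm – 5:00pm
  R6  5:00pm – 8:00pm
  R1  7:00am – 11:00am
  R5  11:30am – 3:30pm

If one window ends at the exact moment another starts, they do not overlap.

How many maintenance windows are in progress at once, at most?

3

Sweep the timeline, counting +1 at each start and −1 at each end (ends before starts at a tie):
7:00am start R1 → 1
8:00am start R2 → 2
8:00am start R3 → 3
11:00am end R1 → 2
11:30am end R2 → 1
11:30am start R5 → 2
12:00pm end R3 → 1
3:30pm end R5 → 0
4:00pm start R4 → 1
5:00pm end R4 → 0
5:00pm start R6 → 1
8:00pm end R6 → 0
8:00pm start R7 → 1
9:00pm end R7 → 0
Peak is 3, at 8:00am (R1, R2, R3).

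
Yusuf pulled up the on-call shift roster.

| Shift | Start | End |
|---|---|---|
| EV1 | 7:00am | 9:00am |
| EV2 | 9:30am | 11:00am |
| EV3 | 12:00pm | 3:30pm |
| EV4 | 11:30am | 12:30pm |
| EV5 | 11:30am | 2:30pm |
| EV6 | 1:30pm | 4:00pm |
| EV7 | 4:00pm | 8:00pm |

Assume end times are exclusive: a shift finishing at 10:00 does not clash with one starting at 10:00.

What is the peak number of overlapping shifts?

Sweep the timeline, counting +1 at each start and −1 at each end (ends before starts at a tie):
7:00am start EV1 → 1
9:00am end EV1 → 0
9:30am start EV2 → 1
11:00am end EV2 → 0
11:30am start EV4 → 1
11:30am start EV5 → 2
12:00pm start EV3 → 3
12:30pm end EV4 → 2
1:30pm start EV6 → 3
2:30pm end EV5 → 2
3:30pm end EV3 → 1
4:00pm end EV6 → 0
4:00pm start EV7 → 1
8:00pm end EV7 → 0
Peak is 3, at 12:00pm (EV3, EV4, EV5).

3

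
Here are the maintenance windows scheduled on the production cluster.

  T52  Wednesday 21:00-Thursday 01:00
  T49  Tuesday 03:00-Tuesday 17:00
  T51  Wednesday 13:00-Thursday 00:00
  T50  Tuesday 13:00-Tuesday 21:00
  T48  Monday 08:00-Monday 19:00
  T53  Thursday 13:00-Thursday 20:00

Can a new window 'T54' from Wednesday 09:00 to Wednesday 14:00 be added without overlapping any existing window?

T48: ends Monday 19:00 at or before T54 starts Wednesday 09:00 → clear.
T49: ends Tuesday 17:00 at or before T54 starts Wednesday 09:00 → clear.
T50: ends Tuesday 21:00 at or before T54 starts Wednesday 09:00 → clear.
T51: starts Wednesday 13:00 before T54 ends Wednesday 14:00, and ends Thursday 00:00 after T54 starts Wednesday 09:00 → overlap.
T52: starts Wednesday 21:00 at or after T54 ends Wednesday 14:00 → clear.
T53: starts Thursday 13:00 at or after T54 ends Wednesday 14:00 → clear.
T54 overlaps T51.

No — it overlaps T51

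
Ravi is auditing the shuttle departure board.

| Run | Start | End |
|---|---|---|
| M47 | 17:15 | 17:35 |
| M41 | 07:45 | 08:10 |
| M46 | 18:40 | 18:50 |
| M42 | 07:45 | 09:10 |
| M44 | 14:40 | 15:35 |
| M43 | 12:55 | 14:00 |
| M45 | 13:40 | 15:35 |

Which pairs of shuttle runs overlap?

Sorted by start: M41, M42, M43, M45, M44, M47, M46.
M42 starts before M41 ends → M41 and M42 overlap.
M43 starts after M41 ends; M41 is clear from here.
M43 starts after M42 ends; M42 is clear from here.
M45 starts before M43 ends → M43 and M45 overlap.
M44 starts after M43 ends; M43 is clear from here.
M44 starts before M45 ends → M45 and M44 overlap.
M47 starts after M45 ends; M45 is clear from here.
M47 starts after M44 ends; M44 is clear from here.
M46 starts after M47 ends.

M41 & M42, M43 & M45, M44 & M45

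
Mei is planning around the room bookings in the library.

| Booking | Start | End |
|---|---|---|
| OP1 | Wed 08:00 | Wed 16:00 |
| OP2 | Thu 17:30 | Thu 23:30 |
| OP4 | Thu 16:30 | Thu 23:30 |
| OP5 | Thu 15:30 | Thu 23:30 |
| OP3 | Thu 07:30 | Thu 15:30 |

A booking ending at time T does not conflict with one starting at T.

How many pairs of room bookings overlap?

Sorted by start: OP1, OP3, OP5, OP4, OP2.
OP3 starts after OP1 ends, so OP1 has no further overlaps.
OP5 starts exactly when OP3 ends (back-to-back, no overlap), so OP3 has no further overlaps.
OP4 starts before OP5 ends → OP5 and OP4 overlap.
OP2 starts before OP5 ends → OP5 and OP2 overlap.
OP2 starts before OP4 ends → OP4 and OP2 overlap.
Overlapping pairs: OP2 & OP4, OP2 & OP5, OP4 & OP5 — 3 in total.

3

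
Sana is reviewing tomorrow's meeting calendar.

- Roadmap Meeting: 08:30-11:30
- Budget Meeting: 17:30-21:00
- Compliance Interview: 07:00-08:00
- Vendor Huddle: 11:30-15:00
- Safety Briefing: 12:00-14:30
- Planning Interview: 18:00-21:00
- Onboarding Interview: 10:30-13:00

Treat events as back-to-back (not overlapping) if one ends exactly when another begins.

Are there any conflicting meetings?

Sorted by start: Compliance Interview, Roadmap Meeting, Onboarding Interview, Vendor Huddle, Safety Briefing, Budget Meeting, Planning Interview.
Roadmap Meeting starts after Compliance Interview ends — done with Compliance Interview.
Onboarding Interview starts before Roadmap Meeting ends → Roadmap Meeting and Onboarding Interview overlap.
That's a conflict, so the schedule is not conflict-free.

Yes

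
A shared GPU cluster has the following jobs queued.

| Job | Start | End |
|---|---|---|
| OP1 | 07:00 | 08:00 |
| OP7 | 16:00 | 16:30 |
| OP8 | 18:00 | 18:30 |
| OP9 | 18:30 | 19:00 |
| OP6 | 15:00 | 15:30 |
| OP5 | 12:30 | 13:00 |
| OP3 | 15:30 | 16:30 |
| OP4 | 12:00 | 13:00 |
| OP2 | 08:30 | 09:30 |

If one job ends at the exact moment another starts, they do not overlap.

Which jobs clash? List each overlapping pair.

Sorted by start: OP1, OP2, OP4, OP5, OP6, OP3, OP7, OP8, OP9.
OP2 starts after OP1 ends; OP1 is clear from here.
OP4 starts after OP2 ends; OP2 is clear from here.
OP5 starts before OP4 ends → OP4 and OP5 overlap.
OP6 starts after OP4 ends; OP4 is clear from here.
OP6 starts after OP5 ends; OP5 is clear from here.
OP3 starts exactly when OP6 ends (back-to-back, no overlap); OP6 is clear from here.
OP7 starts before OP3 ends → OP3 and OP7 overlap.
OP8 starts after OP3 ends; OP3 is clear from here.
OP8 starts after OP7 ends; OP7 is clear from here.
OP9 starts exactly when OP8 ends (back-to-back, no overlap).

OP3 & OP7, OP4 & OP5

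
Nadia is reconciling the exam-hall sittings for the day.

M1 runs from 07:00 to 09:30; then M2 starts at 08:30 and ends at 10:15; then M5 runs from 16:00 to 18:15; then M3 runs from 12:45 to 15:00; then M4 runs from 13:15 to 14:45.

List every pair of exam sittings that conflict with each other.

Two intervals overlap when each starts before the other ends.
Sorted by start: M1, M2, M3, M4, M5.
M2 starts before M1 ends → M1 and M2 overlap.
M3 starts after M1 ends — done with M1.
M3 starts after M2 ends — done with M2.
M4 starts before M3 ends → M3 and M4 overlap.
M5 starts after M3 ends.
M5 starts after M4 ends.

M1 & M2, M3 & M4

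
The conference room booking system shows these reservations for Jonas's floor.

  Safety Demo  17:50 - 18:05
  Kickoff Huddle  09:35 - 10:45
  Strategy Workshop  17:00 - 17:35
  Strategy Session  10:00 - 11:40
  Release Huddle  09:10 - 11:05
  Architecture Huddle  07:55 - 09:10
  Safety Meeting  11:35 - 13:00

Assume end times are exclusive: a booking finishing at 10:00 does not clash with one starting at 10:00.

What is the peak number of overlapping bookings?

3

Sort all start/end points and keep a running count:
07:55 start Architecture Huddle → 1
09:10 end Architecture Huddle → 0
09:10 start Release Huddle → 1
09:35 start Kickoff Huddle → 2
10:00 start Strategy Session → 3
10:45 end Kickoff Huddle → 2
11:05 end Release Huddle → 1
11:35 start Safety Meeting → 2
11:40 end Strategy Session → 1
13:00 end Safety Meeting → 0
17:00 start Strategy Workshop → 1
17:35 end Strategy Workshop → 0
17:50 start Safety Demo → 1
18:05 end Safety Demo → 0
Peak is 3, at 10:00 (Kickoff Huddle, Release Huddle, Strategy Session).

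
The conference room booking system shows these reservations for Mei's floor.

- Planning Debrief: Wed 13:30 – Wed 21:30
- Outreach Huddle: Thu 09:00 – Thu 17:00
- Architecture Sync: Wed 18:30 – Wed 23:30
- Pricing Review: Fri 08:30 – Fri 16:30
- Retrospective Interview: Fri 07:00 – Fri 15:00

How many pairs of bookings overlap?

2

Sorted by start: Planning Debrief, Architecture Sync, Outreach Huddle, Retrospective Interview, Pricing Review.
Architecture Sync starts before Planning Debrief ends → Planning Debrief and Architecture Sync overlap.
Outreach Huddle starts after Planning Debrief ends — done with Planning Debrief.
Outreach Huddle starts after Architecture Sync ends — done with Architecture Sync.
Retrospective Interview starts after Outreach Huddle ends — done with Outreach Huddle.
Pricing Review starts before Retrospective Interview ends → Retrospective Interview and Pricing Review overlap.
Overlapping pairs: Architecture Sync & Planning Debrief, Pricing Review & Retrospective Interview — 2 in total.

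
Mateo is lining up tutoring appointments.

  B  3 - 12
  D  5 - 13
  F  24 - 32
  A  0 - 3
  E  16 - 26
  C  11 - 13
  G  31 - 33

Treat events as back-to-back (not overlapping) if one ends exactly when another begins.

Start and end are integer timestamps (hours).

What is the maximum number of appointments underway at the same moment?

Sweep the timeline, counting +1 at each start and −1 at each end (ends before starts at a tie):
0 start A → 1
3 end A → 0
3 start B → 1
5 start D → 2
11 start C → 3
12 end B → 2
13 end C → 1
13 end D → 0
16 start E → 1
24 start F → 2
26 end E → 1
31 start G → 2
32 end F → 1
33 end G → 0
Peak is 3, at 11 (B, C, D).

3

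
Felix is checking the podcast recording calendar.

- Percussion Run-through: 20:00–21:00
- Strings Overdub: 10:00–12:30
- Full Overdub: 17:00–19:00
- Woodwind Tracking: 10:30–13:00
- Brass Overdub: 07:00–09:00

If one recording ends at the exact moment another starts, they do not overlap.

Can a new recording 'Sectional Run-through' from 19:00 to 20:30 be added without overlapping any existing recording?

Brass Overdub: ends 09:00 at or before Sectional Run-through starts 19:00 → clear.
Strings Overdub: ends 12:30 at or before Sectional Run-through starts 19:00 → clear.
Woodwind Tracking: ends 13:00 at or before Sectional Run-through starts 19:00 → clear.
Full Overdub: ends 19:00 at or before Sectional Run-through starts 19:00 → clear.
Percussion Run-through: starts 20:00 before Sectional Run-through ends 20:30, and ends 21:00 after Sectional Run-through starts 19:00 → overlap.
Sectional Run-through overlaps Percussion Run-through.

No — it overlaps Percussion Run-through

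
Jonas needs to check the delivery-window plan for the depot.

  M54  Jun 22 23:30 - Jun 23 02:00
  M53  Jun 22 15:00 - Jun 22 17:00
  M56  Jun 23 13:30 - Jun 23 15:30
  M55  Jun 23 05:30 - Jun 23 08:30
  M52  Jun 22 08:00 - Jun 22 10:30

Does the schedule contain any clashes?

Sorted by start: M52, M53, M54, M55, M56.
M53 starts after M52 ends — done with M52.
M54 starts after M53 ends — done with M53.
M55 starts after M54 ends — done with M54.
M56 starts after M55 ends.
Every pair is clear; the schedule has no overlaps.

No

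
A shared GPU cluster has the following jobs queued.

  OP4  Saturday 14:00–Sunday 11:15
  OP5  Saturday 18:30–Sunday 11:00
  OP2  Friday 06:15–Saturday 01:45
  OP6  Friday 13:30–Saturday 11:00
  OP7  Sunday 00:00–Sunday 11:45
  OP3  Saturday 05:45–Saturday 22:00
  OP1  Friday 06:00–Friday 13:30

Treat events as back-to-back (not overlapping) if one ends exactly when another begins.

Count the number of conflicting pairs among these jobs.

8

Two intervals overlap when each starts before the other ends.
Sorted by start: OP1, OP2, OP6, OP3, OP4, OP5, OP7.
OP2 starts before OP1 ends → OP1 and OP2 overlap.
OP6 starts exactly when OP1 ends (back-to-back, no overlap); OP1 is clear from here.
OP6 starts before OP2 ends → OP2 and OP6 overlap.
OP3 starts after OP2 ends; OP2 is clear from here.
OP3 starts before OP6 ends → OP6 and OP3 overlap.
OP4 starts after OP6 ends; OP6 is clear from here.
OP4 starts before OP3 ends → OP3 and OP4 overlap.
OP5 starts before OP3 ends → OP3 and OP5 overlap.
OP7 starts after OP3 ends.
OP5 starts before OP4 ends → OP4 and OP5 overlap.
OP7 starts before OP4 ends → OP4 and OP7 overlap.
OP7 starts before OP5 ends → OP5 and OP7 overlap.
Overlapping pairs: OP1 & OP2, OP2 & OP6, OP3 & OP4, OP3 & OP5, OP3 & OP6, OP4 & OP5, OP4 & OP7, OP5 & OP7 — 8 in total.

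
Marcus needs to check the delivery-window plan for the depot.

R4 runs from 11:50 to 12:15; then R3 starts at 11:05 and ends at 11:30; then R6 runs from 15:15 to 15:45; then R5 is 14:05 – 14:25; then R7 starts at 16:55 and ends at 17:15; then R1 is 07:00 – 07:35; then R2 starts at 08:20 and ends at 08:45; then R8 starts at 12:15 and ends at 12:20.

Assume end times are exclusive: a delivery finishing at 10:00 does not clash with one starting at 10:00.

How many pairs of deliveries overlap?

Sorted by start: R1, R2, R3, R4, R8, R5, R6, R7.
R2 starts after R1 ends; R1 is clear from here.
R3 starts after R2 ends; R2 is clear from here.
R4 starts after R3 ends; R3 is clear from here.
R8 starts exactly when R4 ends (back-to-back, no overlap); R4 is clear from here.
R5 starts after R8 ends; R8 is clear from here.
R6 starts after R5 ends; R5 is clear from here.
R7 starts after R6 ends.
No pair overlaps.

0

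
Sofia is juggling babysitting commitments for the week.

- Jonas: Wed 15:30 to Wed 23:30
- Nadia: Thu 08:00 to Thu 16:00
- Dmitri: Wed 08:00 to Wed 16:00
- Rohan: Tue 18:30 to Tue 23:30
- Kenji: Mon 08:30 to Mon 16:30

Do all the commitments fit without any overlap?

Sorted by start: Kenji, Rohan, Dmitri, Jonas, Nadia.
Rohan starts after Kenji ends, so nothing later overlaps Kenji either.
Dmitri starts after Rohan ends, so nothing later overlaps Rohan either.
Jonas starts before Dmitri ends → Dmitri and Jonas overlap.
That's a conflict, so the schedule is not conflict-free.

No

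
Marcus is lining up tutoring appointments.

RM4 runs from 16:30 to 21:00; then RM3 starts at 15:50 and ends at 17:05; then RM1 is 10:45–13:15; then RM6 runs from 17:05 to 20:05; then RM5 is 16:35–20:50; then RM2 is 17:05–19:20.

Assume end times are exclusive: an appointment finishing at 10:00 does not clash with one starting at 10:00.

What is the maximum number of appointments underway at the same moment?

Walk through starts and ends in time order (an end at T is processed before a start at T):
10:45 start RM1 → 1
13:15 end RM1 → 0
15:50 start RM3 → 1
16:30 start RM4 → 2
16:35 start RM5 → 3
17:05 end RM3 → 2
17:05 start RM2 → 3
17:05 start RM6 → 4
19:20 end RM2 → 3
20:05 end RM6 → 2
20:50 end RM5 → 1
21:00 end RM4 → 0
Peak is 4, at 17:05 (RM2, RM4, RM5, RM6).

4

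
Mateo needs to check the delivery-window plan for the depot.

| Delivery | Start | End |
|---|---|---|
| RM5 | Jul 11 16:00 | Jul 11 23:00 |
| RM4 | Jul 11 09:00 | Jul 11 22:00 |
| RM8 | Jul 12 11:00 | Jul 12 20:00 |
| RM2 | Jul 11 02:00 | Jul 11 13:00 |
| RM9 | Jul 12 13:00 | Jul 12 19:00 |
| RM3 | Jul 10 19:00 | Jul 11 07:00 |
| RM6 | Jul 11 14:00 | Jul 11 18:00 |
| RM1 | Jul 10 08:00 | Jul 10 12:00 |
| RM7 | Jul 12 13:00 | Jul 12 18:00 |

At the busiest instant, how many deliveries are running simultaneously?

Sort all start/end points and keep a running count:
Jul 10 08:00 start RM1 → 1
Jul 10 12:00 end RM1 → 0
Jul 10 19:00 start RM3 → 1
Jul 11 02:00 start RM2 → 2
Jul 11 07:00 end RM3 → 1
Jul 11 09:00 start RM4 → 2
Jul 11 13:00 end RM2 → 1
Jul 11 14:00 start RM6 → 2
Jul 11 16:00 start RM5 → 3
Jul 11 18:00 end RM6 → 2
Jul 11 22:00 end RM4 → 1
Jul 11 23:00 end RM5 → 0
Jul 12 11:00 start RM8 → 1
Jul 12 13:00 start RM7 → 2
Jul 12 13:00 start RM9 → 3
Jul 12 18:00 end RM7 → 2
Jul 12 19:00 end RM9 → 1
Jul 12 20:00 end RM8 → 0
Peak is 3, at Jul 11 16:00 (RM4, RM5, RM6).

3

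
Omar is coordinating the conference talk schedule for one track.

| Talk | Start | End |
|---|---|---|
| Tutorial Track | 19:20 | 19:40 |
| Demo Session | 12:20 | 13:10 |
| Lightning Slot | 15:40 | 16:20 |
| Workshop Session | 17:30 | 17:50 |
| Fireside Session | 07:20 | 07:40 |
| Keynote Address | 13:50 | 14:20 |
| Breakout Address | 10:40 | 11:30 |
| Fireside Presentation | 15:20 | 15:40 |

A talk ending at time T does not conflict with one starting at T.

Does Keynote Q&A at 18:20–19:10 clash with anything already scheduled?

Fireside Session: ends 07:40 at or before Keynote Q&A starts 18:20 → clear.
Breakout Address: ends 11:30 at or before Keynote Q&A starts 18:20 → clear.
Demo Session: ends 13:10 at or before Keynote Q&A starts 18:20 → clear.
Keynote Address: ends 14:20 at or before Keynote Q&A starts 18:20 → clear.
Fireside Presentation: ends 15:40 at or before Keynote Q&A starts 18:20 → clear.
Lightning Slot: ends 16:20 at or before Keynote Q&A starts 18:20 → clear.
Workshop Session: ends 17:50 at or before Keynote Q&A starts 18:20 → clear.
Tutorial Track: starts 19:20 at or after Keynote Q&A ends 19:10 → clear.

No — it doesn't clash with anything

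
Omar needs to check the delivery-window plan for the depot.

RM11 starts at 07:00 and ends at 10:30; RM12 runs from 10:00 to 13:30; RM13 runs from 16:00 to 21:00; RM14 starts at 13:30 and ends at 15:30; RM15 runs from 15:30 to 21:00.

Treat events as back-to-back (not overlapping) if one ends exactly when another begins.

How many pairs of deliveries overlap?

Two intervals overlap when each starts before the other ends.
Sorted by start: RM11, RM12, RM14, RM15, RM13.
RM12 starts before RM11 ends → RM11 and RM12 overlap.
RM14 starts after RM11 ends; RM11 is clear from here.
RM14 starts exactly when RM12 ends (back-to-back, no overlap); RM12 is clear from here.
RM15 starts exactly when RM14 ends (back-to-back, no overlap); RM14 is clear from here.
RM13 starts before RM15 ends → RM15 and RM13 overlap.
Overlapping pairs: RM11 & RM12, RM13 & RM15 — 2 in total.

2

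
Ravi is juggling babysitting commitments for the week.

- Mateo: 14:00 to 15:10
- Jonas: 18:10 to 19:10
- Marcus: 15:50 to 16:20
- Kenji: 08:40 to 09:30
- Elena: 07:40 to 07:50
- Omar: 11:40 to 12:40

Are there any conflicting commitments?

No

Check each pair: they overlap iff neither finishes before the other starts.
Sorted by start: Elena, Kenji, Omar, Mateo, Marcus, Jonas.
Kenji starts after Elena ends, so nothing later overlaps Elena either.
Omar starts after Kenji ends, so nothing later overlaps Kenji either.
Mateo starts after Omar ends, so nothing later overlaps Omar either.
Marcus starts after Mateo ends, so nothing later overlaps Mateo either.
Jonas starts after Marcus ends.
Every pair is clear; the schedule has no overlaps.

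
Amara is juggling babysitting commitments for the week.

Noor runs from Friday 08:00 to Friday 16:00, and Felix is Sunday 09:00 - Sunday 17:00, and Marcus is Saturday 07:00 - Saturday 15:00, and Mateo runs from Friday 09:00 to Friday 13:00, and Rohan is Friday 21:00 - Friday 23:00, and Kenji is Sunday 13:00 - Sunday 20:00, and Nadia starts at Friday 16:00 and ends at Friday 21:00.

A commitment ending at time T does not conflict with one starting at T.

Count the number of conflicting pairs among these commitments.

2

Sorted by start: Noor, Mateo, Nadia, Rohan, Marcus, Felix, Kenji.
Mateo starts before Noor ends → Noor and Mateo overlap.
Nadia starts exactly when Noor ends (back-to-back, no overlap), so Noor has no further overlaps.
Nadia starts after Mateo ends, so Mateo has no further overlaps.
Rohan starts exactly when Nadia ends (back-to-back, no overlap), so Nadia has no further overlaps.
Marcus starts after Rohan ends, so Rohan has no further overlaps.
Felix starts after Marcus ends, so Marcus has no further overlaps.
Kenji starts before Felix ends → Felix and Kenji overlap.
Overlapping pairs: Felix & Kenji, Mateo & Noor — 2 in total.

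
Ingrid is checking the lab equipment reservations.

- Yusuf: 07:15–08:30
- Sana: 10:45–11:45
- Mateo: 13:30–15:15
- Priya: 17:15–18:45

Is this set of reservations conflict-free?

Yes

Sorted by start: Yusuf, Sana, Mateo, Priya.
Sana starts after Yusuf ends — done with Yusuf.
Mateo starts after Sana ends — done with Sana.
Priya starts after Mateo ends.
Every pair is clear; the schedule has no overlaps.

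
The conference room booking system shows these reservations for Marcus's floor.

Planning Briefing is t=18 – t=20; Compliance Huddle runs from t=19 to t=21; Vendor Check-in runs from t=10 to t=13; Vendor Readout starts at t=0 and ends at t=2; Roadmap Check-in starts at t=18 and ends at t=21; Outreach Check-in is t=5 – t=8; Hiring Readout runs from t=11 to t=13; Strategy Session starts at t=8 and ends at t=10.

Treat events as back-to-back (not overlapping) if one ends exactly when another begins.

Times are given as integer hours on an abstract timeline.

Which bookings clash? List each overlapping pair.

Compliance Huddle & Planning Briefing, Compliance Huddle & Roadmap Check-in, Hiring Readout & Vendor Check-in, Planning Briefing & Roadmap Check-in

Sorted by start: Vendor Readout, Outreach Check-in, Strategy Session, Vendor Check-in, Hiring Readout, Roadmap Check-in, Planning Briefing, Compliance Huddle.
Outreach Check-in starts after Vendor Readout ends; Vendor Readout is clear from here.
Strategy Session starts exactly when Outreach Check-in ends (back-to-back, no overlap); Outreach Check-in is clear from here.
Vendor Check-in starts exactly when Strategy Session ends (back-to-back, no overlap); Strategy Session is clear from here.
Hiring Readout starts before Vendor Check-in ends → Vendor Check-in and Hiring Readout overlap.
Roadmap Check-in starts after Vendor Check-in ends; Vendor Check-in is clear from here.
Roadmap Check-in starts after Hiring Readout ends; Hiring Readout is clear from here.
Planning Briefing starts before Roadmap Check-in ends → Roadmap Check-in and Planning Briefing overlap.
Compliance Huddle starts before Roadmap Check-in ends → Roadmap Check-in and Compliance Huddle overlap.
Compliance Huddle starts before Planning Briefing ends → Planning Briefing and Compliance Huddle overlap.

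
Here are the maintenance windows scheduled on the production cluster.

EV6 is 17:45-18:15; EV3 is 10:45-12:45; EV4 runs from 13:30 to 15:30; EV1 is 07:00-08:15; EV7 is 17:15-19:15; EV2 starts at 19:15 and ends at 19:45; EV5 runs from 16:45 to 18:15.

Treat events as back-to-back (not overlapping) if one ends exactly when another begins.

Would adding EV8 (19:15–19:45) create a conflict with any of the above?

EV1: ends 08:15 at or before EV8 starts 19:15 → clear.
EV3: ends 12:45 at or before EV8 starts 19:15 → clear.
EV4: ends 15:30 at or before EV8 starts 19:15 → clear.
EV5: ends 18:15 at or before EV8 starts 19:15 → clear.
EV7: ends 19:15 at or before EV8 starts 19:15 → clear.
EV6: ends 18:15 at or before EV8 starts 19:15 → clear.
EV2: starts 19:15 before EV8 ends 19:45, and ends 19:45 after EV8 starts 19:15 → overlap.
EV8 overlaps EV2.

Yes — it overlaps EV2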